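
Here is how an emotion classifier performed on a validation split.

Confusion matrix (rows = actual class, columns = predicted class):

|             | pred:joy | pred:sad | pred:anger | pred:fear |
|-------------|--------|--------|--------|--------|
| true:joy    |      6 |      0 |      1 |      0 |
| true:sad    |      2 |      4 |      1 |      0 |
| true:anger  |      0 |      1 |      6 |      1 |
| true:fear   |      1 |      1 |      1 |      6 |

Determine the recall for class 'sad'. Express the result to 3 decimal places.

Treat 'sad' as positive and all other classes as negative.
recall = TP/(TP+FN).
sad: TP=4, FN=2+1+0=3 → 4/7 = 0.5714

0.571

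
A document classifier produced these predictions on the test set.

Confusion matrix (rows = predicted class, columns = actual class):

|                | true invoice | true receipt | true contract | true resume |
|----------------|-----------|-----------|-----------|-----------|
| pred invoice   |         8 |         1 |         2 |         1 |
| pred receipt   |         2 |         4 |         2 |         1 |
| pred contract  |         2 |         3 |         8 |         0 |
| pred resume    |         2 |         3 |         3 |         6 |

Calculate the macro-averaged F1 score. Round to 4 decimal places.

Per-class F1 score (2·TP/(2·TP+FP+FN)):
  invoice: TP=8, FP=1+2+1=4, FN=2+2+2=6 → 16/26 = 0.61538
  receipt: TP=4, FP=2+2+1=5, FN=1+3+3=7 → 8/20 = 0.40000
  contract: TP=8, FP=2+3+0=5, FN=2+2+3=7 → 16/28 = 0.57143
  resume: TP=6, FP=2+3+3=8, FN=1+1+0=2 → 12/22 = 0.54545
Macro-F1 score = mean = (0.61538 + 0.40000 + 0.57143 + 0.54545) / 4 = 0.5331

0.5331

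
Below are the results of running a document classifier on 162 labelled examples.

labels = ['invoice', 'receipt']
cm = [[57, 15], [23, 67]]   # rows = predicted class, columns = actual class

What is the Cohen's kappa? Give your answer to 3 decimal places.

Observed agreement pₒ = trace/N = 124/162 = 0.7654
Expected agreement pₑ = Σ (rowᵢ·colᵢ)/N² = (80·72 + 82·90)/162² = 0.5007
κ = (pₒ − pₑ)/(1 − pₑ) = (0.7654 − 0.5007)/(1 − 0.5007) = 0.530

0.530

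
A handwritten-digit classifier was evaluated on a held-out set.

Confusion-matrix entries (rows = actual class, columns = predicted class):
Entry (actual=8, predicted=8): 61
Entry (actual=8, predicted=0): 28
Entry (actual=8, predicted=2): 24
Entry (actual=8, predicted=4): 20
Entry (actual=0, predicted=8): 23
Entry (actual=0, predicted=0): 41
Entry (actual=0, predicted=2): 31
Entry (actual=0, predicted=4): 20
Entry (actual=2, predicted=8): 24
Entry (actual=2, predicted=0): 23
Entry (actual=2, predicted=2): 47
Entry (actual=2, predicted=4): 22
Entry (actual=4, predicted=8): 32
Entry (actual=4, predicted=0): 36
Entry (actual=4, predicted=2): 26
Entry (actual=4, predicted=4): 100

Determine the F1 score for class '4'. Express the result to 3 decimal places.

0.562

F1 score = 2·TP/(2·TP+FP+FN).
4: TP=100, FP=20+20+22=62, FN=32+36+26=94 → 200/356 = 0.5618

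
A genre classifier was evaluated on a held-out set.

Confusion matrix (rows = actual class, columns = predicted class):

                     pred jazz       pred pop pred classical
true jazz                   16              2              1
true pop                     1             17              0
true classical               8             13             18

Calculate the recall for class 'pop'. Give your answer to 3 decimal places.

0.944

Take TP from the diagonal, FP from the rest of the 'pop' prediction marginal, FN from the rest of the 'pop' actual marginal.
recall = TP/(TP+FN).
pop: TP=17, FN=1+0=1 → 17/18 = 0.9444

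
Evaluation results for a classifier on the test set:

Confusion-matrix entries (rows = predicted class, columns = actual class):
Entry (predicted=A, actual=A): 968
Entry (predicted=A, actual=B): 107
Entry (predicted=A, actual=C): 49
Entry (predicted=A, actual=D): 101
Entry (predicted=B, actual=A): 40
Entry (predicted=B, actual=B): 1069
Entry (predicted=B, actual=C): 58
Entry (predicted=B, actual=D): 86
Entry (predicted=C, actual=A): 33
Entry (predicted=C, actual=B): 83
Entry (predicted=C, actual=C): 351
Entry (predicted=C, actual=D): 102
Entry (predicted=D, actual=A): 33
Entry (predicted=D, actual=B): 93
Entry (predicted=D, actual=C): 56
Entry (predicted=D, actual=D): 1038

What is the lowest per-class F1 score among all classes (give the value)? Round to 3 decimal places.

0.648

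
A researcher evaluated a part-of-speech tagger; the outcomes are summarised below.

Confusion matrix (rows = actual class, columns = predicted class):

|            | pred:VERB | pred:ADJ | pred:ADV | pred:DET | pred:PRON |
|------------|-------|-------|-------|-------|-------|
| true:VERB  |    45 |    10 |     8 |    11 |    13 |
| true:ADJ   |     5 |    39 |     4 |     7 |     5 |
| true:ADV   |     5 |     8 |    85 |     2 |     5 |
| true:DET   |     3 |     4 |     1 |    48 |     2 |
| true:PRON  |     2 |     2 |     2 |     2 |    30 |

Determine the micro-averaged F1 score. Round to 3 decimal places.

0.710

Micro-averaging pools counts across classes: ΣTP=247, ΣFP=101, ΣFN=101.
Micro-F1 score = 2·TP/(2·TP+FP+FN) on pooled counts = 0.710 (equals overall accuracy in single-label multiclass).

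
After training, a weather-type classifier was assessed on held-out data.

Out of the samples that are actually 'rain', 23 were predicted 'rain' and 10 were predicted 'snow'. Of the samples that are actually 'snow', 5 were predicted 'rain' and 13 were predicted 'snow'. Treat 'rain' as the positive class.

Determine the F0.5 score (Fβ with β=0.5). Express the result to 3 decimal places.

Fβ = (1+β²)·TP / ((1+β²)·TP + β²·FN + FP), with β²=1/4
= 1.25·23 / (1.25·23 + 0.25·10 + 5) = 0.793

0.793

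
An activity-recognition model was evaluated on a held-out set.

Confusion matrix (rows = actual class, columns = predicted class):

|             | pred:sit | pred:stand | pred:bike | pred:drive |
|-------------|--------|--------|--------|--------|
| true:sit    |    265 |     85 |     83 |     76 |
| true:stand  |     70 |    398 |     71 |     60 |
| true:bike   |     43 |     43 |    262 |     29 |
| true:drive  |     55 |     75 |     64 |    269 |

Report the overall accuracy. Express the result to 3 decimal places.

0.613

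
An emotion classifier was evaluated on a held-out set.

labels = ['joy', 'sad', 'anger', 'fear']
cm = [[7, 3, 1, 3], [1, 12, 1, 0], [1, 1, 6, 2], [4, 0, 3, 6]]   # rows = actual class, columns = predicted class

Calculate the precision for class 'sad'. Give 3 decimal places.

0.750

One-vs-rest for 'sad': TP = diagonal; FP = other classes predicted 'sad'; FN = 'sad' predicted as other.
precision = TP/(TP+FP).
sad: TP=12, FP=3+1+0=4 → 12/16 = 0.7500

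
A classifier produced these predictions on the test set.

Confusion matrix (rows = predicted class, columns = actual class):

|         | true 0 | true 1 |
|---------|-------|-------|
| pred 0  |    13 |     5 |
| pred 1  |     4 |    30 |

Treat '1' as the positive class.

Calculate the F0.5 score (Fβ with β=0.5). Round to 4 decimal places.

Fβ = (1+β²)·TP / ((1+β²)·TP + β²·FN + FP), with β²=1/4
= 1.25·30 / (1.25·30 + 0.25·5 + 4) = 0.8772

0.8772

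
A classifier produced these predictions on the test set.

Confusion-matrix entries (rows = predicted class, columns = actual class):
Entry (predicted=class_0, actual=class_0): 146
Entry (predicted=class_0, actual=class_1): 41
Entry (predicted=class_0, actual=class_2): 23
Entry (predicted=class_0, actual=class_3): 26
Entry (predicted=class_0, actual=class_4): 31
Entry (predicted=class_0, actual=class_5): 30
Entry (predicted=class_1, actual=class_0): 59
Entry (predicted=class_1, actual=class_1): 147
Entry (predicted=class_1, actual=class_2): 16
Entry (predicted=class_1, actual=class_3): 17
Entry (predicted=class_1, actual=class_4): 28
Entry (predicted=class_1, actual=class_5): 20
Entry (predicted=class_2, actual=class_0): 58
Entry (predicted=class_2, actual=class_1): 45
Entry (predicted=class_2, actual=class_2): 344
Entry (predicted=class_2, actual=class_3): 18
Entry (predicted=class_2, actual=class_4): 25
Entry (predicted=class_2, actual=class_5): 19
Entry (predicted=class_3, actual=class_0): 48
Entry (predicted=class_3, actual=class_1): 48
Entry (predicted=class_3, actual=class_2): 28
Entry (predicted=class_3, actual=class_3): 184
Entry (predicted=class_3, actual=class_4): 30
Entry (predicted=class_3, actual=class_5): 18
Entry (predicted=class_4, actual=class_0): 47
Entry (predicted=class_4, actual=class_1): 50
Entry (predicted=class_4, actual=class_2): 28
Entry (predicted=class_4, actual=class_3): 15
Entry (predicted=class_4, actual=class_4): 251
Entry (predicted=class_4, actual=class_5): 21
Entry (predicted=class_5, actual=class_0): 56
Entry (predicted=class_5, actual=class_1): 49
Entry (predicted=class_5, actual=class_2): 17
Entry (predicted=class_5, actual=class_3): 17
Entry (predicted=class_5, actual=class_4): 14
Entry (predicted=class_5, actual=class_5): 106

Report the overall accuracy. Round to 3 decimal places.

Accuracy = trace / total = (146+147+344+184+251+106=1178) / 2120 = 1178/2120 = 0.556

0.556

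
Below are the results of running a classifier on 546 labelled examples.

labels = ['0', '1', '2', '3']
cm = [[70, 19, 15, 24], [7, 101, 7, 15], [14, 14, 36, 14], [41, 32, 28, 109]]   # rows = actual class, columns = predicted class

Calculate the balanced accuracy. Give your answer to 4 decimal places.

0.5761

Balanced accuracy = mean of per-class recall.
  0: recall = 70/128 = 0.54688
  1: recall = 101/130 = 0.77692
  2: recall = 36/78 = 0.46154
  3: recall = 109/210 = 0.51905
Mean = (0.54688 + 0.77692 + 0.46154 + 0.51905) / 4 = 0.5761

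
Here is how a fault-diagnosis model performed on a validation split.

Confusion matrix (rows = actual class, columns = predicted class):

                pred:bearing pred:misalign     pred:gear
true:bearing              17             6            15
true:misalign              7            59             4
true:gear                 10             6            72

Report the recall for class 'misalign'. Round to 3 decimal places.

0.843

Treat 'misalign' as positive and all other classes as negative.
recall = TP/(TP+FN).
misalign: TP=59, FN=7+4=11 → 59/70 = 0.8429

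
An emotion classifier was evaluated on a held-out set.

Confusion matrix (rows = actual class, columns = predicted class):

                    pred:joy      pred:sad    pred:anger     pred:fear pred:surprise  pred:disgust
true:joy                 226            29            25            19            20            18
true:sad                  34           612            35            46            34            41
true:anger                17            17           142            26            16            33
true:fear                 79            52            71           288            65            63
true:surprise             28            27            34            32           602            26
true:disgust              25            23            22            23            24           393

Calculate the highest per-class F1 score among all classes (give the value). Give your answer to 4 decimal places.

Per-class F1 score (2·TP/(2·TP+FP+FN)):
  joy: TP=226, FP=34+17+79+28+25=183, FN=29+25+19+20+18=111 → 452/746 = 0.60590
  sad: TP=612, FP=29+17+52+27+23=148, FN=34+35+46+34+41=190 → 1224/1562 = 0.78361
  anger: TP=142, FP=25+35+71+34+22=187, FN=17+17+26+16+33=109 → 284/580 = 0.48966
  fear: TP=288, FP=19+46+26+32+23=146, FN=79+52+71+65+63=330 → 576/1052 = 0.54753
  surprise: TP=602, FP=20+34+16+65+24=159, FN=28+27+34+32+26=147 → 1204/1510 = 0.79735
  disgust: TP=393, FP=18+41+33+63+26=181, FN=25+23+22+23+24=117 → 786/1084 = 0.72509
Highest is class 'surprise' with F1 score = 0.7974.

0.7974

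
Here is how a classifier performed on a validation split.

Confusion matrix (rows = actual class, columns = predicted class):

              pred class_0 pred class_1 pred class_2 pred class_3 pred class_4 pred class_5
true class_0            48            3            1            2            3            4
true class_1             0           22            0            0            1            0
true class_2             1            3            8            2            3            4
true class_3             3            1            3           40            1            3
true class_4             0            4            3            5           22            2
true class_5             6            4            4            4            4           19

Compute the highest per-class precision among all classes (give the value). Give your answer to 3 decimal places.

Per-class precision (TP/(TP+FP)):
  class_0: TP=48, FP=0+1+3+0+6=10 → 48/58 = 0.8276
  class_1: TP=22, FP=3+3+1+4+4=15 → 22/37 = 0.5946
  class_2: TP=8, FP=1+0+3+3+4=11 → 8/19 = 0.4211
  class_3: TP=40, FP=2+0+2+5+4=13 → 40/53 = 0.7547
  class_4: TP=22, FP=3+1+3+1+4=12 → 22/34 = 0.6471
  class_5: TP=19, FP=4+0+4+3+2=13 → 19/32 = 0.5938
Highest is class 'class_0' with precision = 0.828.

0.828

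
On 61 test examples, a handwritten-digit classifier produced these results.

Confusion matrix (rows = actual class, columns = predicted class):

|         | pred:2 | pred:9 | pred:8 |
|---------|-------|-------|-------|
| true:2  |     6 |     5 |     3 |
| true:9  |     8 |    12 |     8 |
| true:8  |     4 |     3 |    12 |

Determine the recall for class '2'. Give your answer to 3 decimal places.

0.429

Treat '2' as positive and all other classes as negative.
recall = TP/(TP+FN).
2: TP=6, FN=5+3=8 → 6/14 = 0.4286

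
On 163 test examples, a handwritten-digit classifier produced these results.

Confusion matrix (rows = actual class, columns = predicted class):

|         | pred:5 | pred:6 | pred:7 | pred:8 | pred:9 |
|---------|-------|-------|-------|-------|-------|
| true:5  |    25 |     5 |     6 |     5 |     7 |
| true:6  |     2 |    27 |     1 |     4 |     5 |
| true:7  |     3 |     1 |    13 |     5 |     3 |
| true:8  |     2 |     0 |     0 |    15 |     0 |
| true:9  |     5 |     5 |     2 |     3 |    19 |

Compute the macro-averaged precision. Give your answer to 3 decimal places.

0.601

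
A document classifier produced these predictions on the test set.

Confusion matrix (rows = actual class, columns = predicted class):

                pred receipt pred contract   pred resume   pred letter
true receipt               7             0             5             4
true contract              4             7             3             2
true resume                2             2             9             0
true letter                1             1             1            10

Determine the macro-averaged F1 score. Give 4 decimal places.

Per-class F1 score (2·TP/(2·TP+FP+FN)):
  receipt: TP=7, FP=4+2+1=7, FN=0+5+4=9 → 14/30 = 0.46667
  contract: TP=7, FP=0+2+1=3, FN=4+3+2=9 → 14/26 = 0.53846
  resume: TP=9, FP=5+3+1=9, FN=2+2+0=4 → 18/31 = 0.58065
  letter: TP=10, FP=4+2+0=6, FN=1+1+1=3 → 20/29 = 0.68966
Macro-F1 score = mean = (0.46667 + 0.53846 + 0.58065 + 0.68966) / 4 = 0.5689

0.5689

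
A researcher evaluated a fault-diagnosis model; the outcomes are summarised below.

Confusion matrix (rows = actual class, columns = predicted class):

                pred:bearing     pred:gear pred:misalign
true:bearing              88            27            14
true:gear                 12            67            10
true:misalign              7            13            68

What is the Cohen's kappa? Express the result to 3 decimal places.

0.592

Observed agreement pₒ = trace/N = 223/306 = 0.7288
Expected agreement pₑ = Σ (rowᵢ·colᵢ)/N² = (129·107 + 89·107 + 88·92)/306² = 0.3356
κ = (pₒ − pₑ)/(1 − pₑ) = (0.7288 − 0.3356)/(1 − 0.3356) = 0.592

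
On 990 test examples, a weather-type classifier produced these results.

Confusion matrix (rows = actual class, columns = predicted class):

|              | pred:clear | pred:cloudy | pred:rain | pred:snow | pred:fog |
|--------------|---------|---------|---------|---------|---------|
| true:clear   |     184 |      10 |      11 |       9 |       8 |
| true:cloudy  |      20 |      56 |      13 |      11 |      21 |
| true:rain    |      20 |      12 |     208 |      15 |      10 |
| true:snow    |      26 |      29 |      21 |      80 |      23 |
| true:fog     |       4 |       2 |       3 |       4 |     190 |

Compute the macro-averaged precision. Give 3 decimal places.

0.695

Per-class precision (TP/(TP+FP)):
  clear: TP=184, FP=20+20+26+4=70 → 184/254 = 0.7244
  cloudy: TP=56, FP=10+12+29+2=53 → 56/109 = 0.5138
  rain: TP=208, FP=11+13+21+3=48 → 208/256 = 0.8125
  snow: TP=80, FP=9+11+15+4=39 → 80/119 = 0.6723
  fog: TP=190, FP=8+21+10+23=62 → 190/252 = 0.7540
Macro-precision = mean = (0.7244 + 0.5138 + 0.8125 + 0.6723 + 0.7540) / 5 = 0.695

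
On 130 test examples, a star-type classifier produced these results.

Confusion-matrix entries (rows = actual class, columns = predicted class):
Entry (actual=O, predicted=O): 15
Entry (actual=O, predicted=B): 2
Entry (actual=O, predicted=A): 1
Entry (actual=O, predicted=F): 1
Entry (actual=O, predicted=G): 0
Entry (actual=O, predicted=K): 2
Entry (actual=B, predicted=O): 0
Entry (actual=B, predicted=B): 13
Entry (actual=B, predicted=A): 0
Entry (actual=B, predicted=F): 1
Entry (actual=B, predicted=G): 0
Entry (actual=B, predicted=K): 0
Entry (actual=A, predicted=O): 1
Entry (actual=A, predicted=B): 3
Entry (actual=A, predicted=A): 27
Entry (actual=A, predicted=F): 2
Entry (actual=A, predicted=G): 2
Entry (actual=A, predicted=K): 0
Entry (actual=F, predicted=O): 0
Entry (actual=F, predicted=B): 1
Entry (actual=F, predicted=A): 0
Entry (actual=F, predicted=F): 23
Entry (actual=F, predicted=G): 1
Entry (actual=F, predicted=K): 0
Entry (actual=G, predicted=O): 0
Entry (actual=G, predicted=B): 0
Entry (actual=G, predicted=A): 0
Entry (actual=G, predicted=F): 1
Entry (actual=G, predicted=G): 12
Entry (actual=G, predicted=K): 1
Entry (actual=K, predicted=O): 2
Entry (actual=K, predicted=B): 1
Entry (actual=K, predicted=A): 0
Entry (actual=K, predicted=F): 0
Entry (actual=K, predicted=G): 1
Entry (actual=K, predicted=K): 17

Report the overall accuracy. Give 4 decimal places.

Accuracy = trace / total = (15+13+27+23+12+17=107) / 130 = 107/130 = 0.8231

0.8231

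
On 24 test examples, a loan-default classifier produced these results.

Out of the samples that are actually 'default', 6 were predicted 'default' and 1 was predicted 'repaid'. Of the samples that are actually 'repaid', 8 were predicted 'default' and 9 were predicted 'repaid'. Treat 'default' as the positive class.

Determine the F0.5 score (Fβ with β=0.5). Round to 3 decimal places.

Fβ = (1+β²)·TP / ((1+β²)·TP + β²·FN + FP), with β²=1/4
= 1.25·6 / (1.25·6 + 0.25·1 + 8) = 0.476

0.476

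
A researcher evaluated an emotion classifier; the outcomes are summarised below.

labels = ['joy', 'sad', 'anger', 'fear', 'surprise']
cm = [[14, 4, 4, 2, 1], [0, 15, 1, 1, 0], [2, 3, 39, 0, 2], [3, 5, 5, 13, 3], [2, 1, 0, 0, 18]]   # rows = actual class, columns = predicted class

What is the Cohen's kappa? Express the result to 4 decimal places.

Observed agreement pₒ = trace/N = 99/138 = 0.71739
Expected agreement pₑ = Σ (rowᵢ·colᵢ)/N² = (25·21 + 17·28 + 46·49 + 29·16 + 21·24)/138² = 0.22175
κ = (pₒ − pₑ)/(1 − pₑ) = (0.71739 − 0.22175)/(1 − 0.22175) = 0.6369

0.6369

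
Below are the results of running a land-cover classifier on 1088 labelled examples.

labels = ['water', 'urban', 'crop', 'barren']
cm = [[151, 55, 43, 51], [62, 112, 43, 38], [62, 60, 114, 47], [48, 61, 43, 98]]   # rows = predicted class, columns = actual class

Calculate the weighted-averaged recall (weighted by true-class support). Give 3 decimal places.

Per-class recall (TP/(TP+FN)):
  water: TP=151, FN=62+62+48=172 → 151/323 = 0.4675
  urban: TP=112, FN=55+60+61=176 → 112/288 = 0.3889
  crop: TP=114, FN=43+43+43=129 → 114/243 = 0.4691
  barren: TP=98, FN=51+38+47=136 → 98/234 = 0.4188
Weighted-recall = Σ (supportᵢ/N)·recallᵢ with N=1088: (323/1088)·0.4675 + (288/1088)·0.3889 + (243/1088)·0.4691 + (234/1088)·0.4188 = 0.437

0.437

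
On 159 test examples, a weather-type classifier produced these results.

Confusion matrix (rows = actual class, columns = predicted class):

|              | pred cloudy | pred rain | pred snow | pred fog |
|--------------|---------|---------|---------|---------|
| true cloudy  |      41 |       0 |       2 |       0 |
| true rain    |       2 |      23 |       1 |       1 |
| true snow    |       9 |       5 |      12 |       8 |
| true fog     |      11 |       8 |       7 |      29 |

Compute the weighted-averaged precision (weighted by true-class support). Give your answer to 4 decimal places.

Per-class precision (TP/(TP+FP)):
  cloudy: TP=41, FP=2+9+11=22 → 41/63 = 0.65079
  rain: TP=23, FP=0+5+8=13 → 23/36 = 0.63889
  snow: TP=12, FP=2+1+7=10 → 12/22 = 0.54545
  fog: TP=29, FP=0+1+8=9 → 29/38 = 0.76316
Weighted-precision = Σ (supportᵢ/N)·precisionᵢ with N=159: (43/159)·0.65079 + (27/159)·0.63889 + (34/159)·0.54545 + (55/159)·0.76316 = 0.6651

0.6651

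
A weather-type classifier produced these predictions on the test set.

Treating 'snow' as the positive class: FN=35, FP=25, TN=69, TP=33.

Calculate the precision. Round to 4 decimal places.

Precision = TP/(TP+FP) = 33/(33+25) = 33/58 = 0.5690

0.5690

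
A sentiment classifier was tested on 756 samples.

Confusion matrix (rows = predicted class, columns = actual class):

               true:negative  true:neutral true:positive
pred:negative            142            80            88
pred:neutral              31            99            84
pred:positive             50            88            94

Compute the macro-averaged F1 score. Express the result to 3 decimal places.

0.441

Per-class F1 score (2·TP/(2·TP+FP+FN)):
  negative: TP=142, FP=80+88=168, FN=31+50=81 → 284/533 = 0.5328
  neutral: TP=99, FP=31+84=115, FN=80+88=168 → 198/481 = 0.4116
  positive: TP=94, FP=50+88=138, FN=88+84=172 → 188/498 = 0.3775
Macro-F1 score = mean = (0.5328 + 0.4116 + 0.3775) / 3 = 0.441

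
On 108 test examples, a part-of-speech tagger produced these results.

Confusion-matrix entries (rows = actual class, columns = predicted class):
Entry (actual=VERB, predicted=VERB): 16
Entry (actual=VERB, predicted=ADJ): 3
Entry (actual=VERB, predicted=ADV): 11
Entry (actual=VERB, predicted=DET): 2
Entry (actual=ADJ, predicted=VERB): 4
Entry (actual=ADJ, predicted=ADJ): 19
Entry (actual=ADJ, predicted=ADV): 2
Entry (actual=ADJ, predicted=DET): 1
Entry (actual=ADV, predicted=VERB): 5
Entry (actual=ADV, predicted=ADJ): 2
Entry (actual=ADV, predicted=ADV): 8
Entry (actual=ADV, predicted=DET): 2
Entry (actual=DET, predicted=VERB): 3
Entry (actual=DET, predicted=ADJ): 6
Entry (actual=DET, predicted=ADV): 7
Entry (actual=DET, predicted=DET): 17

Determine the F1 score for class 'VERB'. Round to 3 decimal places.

0.533

Treat 'VERB' as positive and all other classes as negative.
F1 score = 2·TP/(2·TP+FP+FN).
VERB: TP=16, FP=4+5+3=12, FN=3+11+2=16 → 32/60 = 0.5333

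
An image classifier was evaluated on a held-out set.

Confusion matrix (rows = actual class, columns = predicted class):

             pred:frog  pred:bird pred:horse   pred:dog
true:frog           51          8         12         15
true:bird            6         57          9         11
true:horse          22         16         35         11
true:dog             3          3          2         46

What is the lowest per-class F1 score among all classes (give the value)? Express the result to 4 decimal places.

0.4930

Per-class F1 score (2·TP/(2·TP+FP+FN)):
  frog: TP=51, FP=6+22+3=31, FN=8+12+15=35 → 102/168 = 0.60714
  bird: TP=57, FP=8+16+3=27, FN=6+9+11=26 → 114/167 = 0.68263
  horse: TP=35, FP=12+9+2=23, FN=22+16+11=49 → 70/142 = 0.49296
  dog: TP=46, FP=15+11+11=37, FN=3+3+2=8 → 92/137 = 0.67153
Lowest is class 'horse' with F1 score = 0.4930.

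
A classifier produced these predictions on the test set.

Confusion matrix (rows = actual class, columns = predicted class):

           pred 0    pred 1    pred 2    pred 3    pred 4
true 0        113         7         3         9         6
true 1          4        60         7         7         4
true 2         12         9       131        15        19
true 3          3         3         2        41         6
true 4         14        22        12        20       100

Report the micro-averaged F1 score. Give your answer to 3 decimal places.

0.707

Micro-averaging pools counts across classes: ΣTP=445, ΣFP=184, ΣFN=184.
Micro-F1 score = 2·TP/(2·TP+FP+FN) on pooled counts = 0.707 (equals overall accuracy in single-label multiclass).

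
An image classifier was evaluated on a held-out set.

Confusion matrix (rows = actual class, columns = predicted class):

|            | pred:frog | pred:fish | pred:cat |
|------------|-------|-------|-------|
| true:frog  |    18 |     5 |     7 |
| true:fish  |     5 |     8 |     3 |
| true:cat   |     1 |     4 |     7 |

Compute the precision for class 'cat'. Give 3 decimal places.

0.412

Take TP from the diagonal, FP from the rest of the 'cat' prediction marginal, FN from the rest of the 'cat' actual marginal.
precision = TP/(TP+FP).
cat: TP=7, FP=7+3=10 → 7/17 = 0.4118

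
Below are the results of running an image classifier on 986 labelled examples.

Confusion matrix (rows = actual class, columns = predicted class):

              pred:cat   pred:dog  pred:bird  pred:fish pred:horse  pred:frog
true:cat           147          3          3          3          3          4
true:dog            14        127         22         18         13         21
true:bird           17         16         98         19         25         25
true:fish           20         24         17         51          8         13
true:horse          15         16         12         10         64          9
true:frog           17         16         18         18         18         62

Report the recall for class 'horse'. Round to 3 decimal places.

0.508

Treat 'horse' as positive and all other classes as negative.
recall = TP/(TP+FN).
horse: TP=64, FN=15+16+12+10+9=62 → 64/126 = 0.5079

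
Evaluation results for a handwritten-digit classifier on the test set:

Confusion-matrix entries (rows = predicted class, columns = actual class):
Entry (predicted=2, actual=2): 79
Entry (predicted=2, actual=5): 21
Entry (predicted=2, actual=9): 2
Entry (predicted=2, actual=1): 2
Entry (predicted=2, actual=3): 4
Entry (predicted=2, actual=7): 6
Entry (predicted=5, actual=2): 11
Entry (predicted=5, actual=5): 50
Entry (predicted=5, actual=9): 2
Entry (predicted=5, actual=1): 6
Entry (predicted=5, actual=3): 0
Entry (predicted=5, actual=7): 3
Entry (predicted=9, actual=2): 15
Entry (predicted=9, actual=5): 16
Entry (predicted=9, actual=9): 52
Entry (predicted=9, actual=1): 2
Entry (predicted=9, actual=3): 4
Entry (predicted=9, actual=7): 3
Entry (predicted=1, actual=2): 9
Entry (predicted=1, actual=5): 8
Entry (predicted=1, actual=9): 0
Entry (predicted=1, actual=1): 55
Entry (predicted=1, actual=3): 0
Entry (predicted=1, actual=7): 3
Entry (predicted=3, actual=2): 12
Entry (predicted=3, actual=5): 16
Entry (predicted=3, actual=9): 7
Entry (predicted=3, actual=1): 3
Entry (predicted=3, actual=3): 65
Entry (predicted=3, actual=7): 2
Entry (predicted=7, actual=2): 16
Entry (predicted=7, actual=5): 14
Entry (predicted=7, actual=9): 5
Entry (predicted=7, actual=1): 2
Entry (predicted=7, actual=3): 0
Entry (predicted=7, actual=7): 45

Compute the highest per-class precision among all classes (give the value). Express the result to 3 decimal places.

Per-class precision (TP/(TP+FP)):
  2: TP=79, FP=21+2+2+4+6=35 → 79/114 = 0.6930
  5: TP=50, FP=11+2+6+0+3=22 → 50/72 = 0.6944
  9: TP=52, FP=15+16+2+4+3=40 → 52/92 = 0.5652
  1: TP=55, FP=9+8+0+0+3=20 → 55/75 = 0.7333
  3: TP=65, FP=12+16+7+3+2=40 → 65/105 = 0.6190
  7: TP=45, FP=16+14+5+2+0=37 → 45/82 = 0.5488
Highest is class '1' with precision = 0.733.

0.733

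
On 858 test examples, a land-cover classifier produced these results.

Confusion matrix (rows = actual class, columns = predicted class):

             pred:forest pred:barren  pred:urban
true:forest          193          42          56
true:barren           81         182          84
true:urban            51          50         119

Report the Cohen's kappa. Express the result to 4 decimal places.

0.3620

Observed agreement pₒ = trace/N = 494/858 = 0.57576
Expected agreement pₑ = Σ (rowᵢ·colᵢ)/N² = (291·325 + 347·274 + 220·259)/858² = 0.33502
κ = (pₒ − pₑ)/(1 − pₑ) = (0.57576 − 0.33502)/(1 − 0.33502) = 0.3620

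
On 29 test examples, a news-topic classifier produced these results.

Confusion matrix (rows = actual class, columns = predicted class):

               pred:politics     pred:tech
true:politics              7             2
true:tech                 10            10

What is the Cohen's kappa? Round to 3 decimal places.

Observed agreement pₒ = trace/N = 17/29 = 0.5862
Expected agreement pₑ = Σ (rowᵢ·colᵢ)/N² = (9·17 + 20·12)/29² = 0.4673
κ = (pₒ − pₑ)/(1 − pₑ) = (0.5862 − 0.4673)/(1 − 0.4673) = 0.223

0.223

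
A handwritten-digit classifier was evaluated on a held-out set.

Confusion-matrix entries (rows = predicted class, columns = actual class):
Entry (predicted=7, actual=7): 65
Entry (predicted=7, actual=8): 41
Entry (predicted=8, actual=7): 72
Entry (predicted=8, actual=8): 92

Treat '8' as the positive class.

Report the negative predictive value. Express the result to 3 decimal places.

0.613

NPV = TN/(TN+FN) = 65/(65+41) = 0.613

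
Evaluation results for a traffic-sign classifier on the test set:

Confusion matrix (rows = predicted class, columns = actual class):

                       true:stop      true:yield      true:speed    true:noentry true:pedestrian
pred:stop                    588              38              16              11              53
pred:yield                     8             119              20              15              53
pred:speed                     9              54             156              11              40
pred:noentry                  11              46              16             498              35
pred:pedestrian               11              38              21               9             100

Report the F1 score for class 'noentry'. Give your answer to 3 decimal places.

0.866

Treat 'noentry' as positive and all other classes as negative.
F1 score = 2·TP/(2·TP+FP+FN).
noentry: TP=498, FP=11+46+16+35=108, FN=11+15+11+9=46 → 996/1150 = 0.8661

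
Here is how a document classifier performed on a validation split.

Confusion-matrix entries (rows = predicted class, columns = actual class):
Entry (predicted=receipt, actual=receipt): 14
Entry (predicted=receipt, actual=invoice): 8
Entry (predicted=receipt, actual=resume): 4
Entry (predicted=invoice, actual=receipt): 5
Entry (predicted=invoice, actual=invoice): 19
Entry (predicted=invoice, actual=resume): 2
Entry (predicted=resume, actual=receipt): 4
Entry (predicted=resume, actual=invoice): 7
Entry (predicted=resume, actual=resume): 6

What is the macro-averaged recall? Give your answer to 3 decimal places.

0.556

Per-class recall (TP/(TP+FN)):
  receipt: TP=14, FN=5+4=9 → 14/23 = 0.6087
  invoice: TP=19, FN=8+7=15 → 19/34 = 0.5588
  resume: TP=6, FN=4+2=6 → 6/12 = 0.5000
Macro-recall = mean = (0.6087 + 0.5588 + 0.5000) / 3 = 0.556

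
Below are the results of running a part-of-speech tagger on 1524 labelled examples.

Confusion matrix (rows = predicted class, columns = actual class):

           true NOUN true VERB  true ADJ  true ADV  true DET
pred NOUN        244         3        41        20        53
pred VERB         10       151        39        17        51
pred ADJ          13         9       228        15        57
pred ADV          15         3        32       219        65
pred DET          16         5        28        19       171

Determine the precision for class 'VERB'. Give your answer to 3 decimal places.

0.563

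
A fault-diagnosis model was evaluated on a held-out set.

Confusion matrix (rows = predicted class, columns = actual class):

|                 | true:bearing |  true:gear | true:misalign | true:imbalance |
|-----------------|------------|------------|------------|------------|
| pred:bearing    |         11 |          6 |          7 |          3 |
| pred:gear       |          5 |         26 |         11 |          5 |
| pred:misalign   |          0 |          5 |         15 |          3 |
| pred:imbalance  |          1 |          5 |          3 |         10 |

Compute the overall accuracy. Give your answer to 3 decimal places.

0.534

Accuracy = trace / total = (11+26+15+10=62) / 116 = 62/116 = 0.534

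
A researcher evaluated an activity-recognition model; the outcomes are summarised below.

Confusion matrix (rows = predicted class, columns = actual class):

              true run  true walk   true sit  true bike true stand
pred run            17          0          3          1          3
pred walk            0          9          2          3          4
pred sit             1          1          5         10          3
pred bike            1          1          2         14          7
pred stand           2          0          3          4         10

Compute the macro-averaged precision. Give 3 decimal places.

0.509

Per-class precision (TP/(TP+FP)):
  run: TP=17, FP=0+3+1+3=7 → 17/24 = 0.7083
  walk: TP=9, FP=0+2+3+4=9 → 9/18 = 0.5000
  sit: TP=5, FP=1+1+10+3=15 → 5/20 = 0.2500
  bike: TP=14, FP=1+1+2+7=11 → 14/25 = 0.5600
  stand: TP=10, FP=2+0+3+4=9 → 10/19 = 0.5263
Macro-precision = mean = (0.7083 + 0.5000 + 0.2500 + 0.5600 + 0.5263) / 5 = 0.509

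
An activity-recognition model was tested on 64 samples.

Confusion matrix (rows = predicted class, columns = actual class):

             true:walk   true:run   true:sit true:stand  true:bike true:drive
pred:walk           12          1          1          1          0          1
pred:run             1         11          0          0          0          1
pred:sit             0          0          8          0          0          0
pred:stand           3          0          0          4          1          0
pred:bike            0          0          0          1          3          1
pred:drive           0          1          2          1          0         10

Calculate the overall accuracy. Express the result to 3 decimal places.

Accuracy = trace / total = (12+11+8+4+3+10=48) / 64 = 48/64 = 0.750

0.750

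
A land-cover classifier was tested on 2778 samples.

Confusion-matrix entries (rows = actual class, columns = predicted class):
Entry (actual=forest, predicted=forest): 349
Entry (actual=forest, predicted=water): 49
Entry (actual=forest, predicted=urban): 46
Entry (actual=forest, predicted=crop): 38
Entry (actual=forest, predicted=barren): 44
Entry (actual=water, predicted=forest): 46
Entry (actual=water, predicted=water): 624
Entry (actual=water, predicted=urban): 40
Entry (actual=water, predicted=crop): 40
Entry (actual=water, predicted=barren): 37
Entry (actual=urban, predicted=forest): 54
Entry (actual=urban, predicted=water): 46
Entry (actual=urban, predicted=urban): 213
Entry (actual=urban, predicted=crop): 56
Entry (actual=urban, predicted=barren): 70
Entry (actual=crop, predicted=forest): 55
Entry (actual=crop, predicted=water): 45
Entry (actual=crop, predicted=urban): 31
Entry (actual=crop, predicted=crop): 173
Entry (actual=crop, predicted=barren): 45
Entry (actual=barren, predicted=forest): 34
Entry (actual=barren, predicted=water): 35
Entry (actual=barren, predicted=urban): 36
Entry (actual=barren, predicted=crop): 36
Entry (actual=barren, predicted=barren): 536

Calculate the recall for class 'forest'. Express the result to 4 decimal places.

One-vs-rest for 'forest': TP = diagonal; FP = other classes predicted 'forest'; FN = 'forest' predicted as other.
recall = TP/(TP+FN).
forest: TP=349, FN=49+46+38+44=177 → 349/526 = 0.66350

0.6635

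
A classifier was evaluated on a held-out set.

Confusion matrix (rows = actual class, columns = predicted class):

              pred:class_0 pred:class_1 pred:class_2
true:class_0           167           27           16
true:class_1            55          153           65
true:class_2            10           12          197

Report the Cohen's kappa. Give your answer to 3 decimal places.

Observed agreement pₒ = trace/N = 517/702 = 0.7365
Expected agreement pₑ = Σ (rowᵢ·colᵢ)/N² = (210·232 + 273·192 + 219·278)/702² = 0.3288
κ = (pₒ − pₑ)/(1 − pₑ) = (0.7365 − 0.3288)/(1 − 0.3288) = 0.607

0.607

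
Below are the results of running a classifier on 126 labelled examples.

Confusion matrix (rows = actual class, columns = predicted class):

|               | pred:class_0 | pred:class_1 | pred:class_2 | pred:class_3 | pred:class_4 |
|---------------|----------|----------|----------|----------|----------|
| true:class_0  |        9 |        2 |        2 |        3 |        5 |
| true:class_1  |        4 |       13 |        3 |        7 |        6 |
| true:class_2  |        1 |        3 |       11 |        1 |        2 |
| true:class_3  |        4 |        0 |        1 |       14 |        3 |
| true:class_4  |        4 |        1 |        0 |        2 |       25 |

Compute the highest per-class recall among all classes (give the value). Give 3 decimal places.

Per-class recall (TP/(TP+FN)):
  class_0: TP=9, FN=2+2+3+5=12 → 9/21 = 0.4286
  class_1: TP=13, FN=4+3+7+6=20 → 13/33 = 0.3939
  class_2: TP=11, FN=1+3+1+2=7 → 11/18 = 0.6111
  class_3: TP=14, FN=4+0+1+3=8 → 14/22 = 0.6364
  class_4: TP=25, FN=4+1+0+2=7 → 25/32 = 0.7813
Highest is class 'class_4' with recall = 0.781.

0.781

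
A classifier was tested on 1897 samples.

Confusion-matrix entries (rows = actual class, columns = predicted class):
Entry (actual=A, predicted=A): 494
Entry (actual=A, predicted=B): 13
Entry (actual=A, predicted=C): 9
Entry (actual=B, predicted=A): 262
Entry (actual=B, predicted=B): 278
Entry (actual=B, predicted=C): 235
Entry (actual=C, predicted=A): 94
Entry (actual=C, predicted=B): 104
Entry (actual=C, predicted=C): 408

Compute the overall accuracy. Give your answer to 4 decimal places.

0.6220

Accuracy = trace / total = (494+278+408=1180) / 1897 = 1180/1897 = 0.6220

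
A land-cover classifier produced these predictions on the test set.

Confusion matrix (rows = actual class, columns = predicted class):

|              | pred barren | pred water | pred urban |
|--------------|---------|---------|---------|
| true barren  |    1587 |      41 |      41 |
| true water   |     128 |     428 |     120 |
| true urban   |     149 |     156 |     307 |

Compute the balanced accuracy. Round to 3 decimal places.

Balanced accuracy = mean of per-class recall.
  barren: recall = 1587/1669 = 0.9509
  water: recall = 428/676 = 0.6331
  urban: recall = 307/612 = 0.5016
Mean = (0.9509 + 0.6331 + 0.5016) / 3 = 0.695

0.695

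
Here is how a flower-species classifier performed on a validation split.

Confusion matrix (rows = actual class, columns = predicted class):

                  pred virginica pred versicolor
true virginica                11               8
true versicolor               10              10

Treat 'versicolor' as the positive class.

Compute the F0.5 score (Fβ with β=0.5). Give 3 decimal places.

0.543

Fβ = (1+β²)·TP / ((1+β²)·TP + β²·FN + FP), with β²=1/4
= 1.25·10 / (1.25·10 + 0.25·10 + 8) = 0.543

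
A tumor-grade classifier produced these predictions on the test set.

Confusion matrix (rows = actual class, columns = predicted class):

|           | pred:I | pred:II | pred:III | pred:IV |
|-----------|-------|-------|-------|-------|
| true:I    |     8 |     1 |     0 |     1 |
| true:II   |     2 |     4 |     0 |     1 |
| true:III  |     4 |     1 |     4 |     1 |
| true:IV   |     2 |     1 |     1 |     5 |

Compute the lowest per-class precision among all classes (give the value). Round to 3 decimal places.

0.500

Per-class precision (TP/(TP+FP)):
  I: TP=8, FP=2+4+2=8 → 8/16 = 0.5000
  II: TP=4, FP=1+1+1=3 → 4/7 = 0.5714
  III: TP=4, FP=0+0+1=1 → 4/5 = 0.8000
  IV: TP=5, FP=1+1+1=3 → 5/8 = 0.6250
Lowest is class 'I' with precision = 0.500.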